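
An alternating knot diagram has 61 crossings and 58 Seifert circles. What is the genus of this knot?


For alternating knots, g = (c - s + 1)/2.
= (61 - 58 + 1)/2
= 4/2 = 2

2


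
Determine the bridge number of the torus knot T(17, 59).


The bridge number of T(p,q) is min(p,q).
min(17, 59) = 17

17


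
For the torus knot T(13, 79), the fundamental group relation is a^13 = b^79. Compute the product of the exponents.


The relation is a^13 = b^79.
Product of exponents = 13 * 79
= 1027

1027


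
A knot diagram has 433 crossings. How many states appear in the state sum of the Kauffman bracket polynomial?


Each crossing contributes 2 choices (A-smoothing or B-smoothing).
Total states = 2^433 = 22181357552966518876627313473144669627491496603006532601363836644916970462445004984319795248833116624779129687691228574631793262592

22181357552966518876627313473144669627491496603006532601363836644916970462445004984319795248833116624779129687691228574631793262592


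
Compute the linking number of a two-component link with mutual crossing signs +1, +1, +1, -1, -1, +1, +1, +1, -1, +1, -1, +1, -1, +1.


Step 1: Count positive crossings: 9
Step 2: Count negative crossings: 5
Step 3: Sum of signs = 9 - 5 = 4
Step 4: Linking number = sum/2 = 4/2 = 2

2


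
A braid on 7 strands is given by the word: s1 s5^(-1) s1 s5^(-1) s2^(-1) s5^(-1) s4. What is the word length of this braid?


The word length counts the number of generators (including inverses).
Listing each generator: s1, s5^(-1), s1, s5^(-1), s2^(-1), s5^(-1), s4
There are 7 generators in this braid word.

7


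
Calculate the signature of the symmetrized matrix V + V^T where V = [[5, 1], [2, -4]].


Step 1: V + V^T = [[10, 3], [3, -8]]
Step 2: trace = 2, det = -89
Step 3: Discriminant = 2^2 - 4*(-89) = 360
Step 4: Eigenvalues: 10.4868, -8.48683
Step 5: Signature = (# positive eigenvalues) - (# negative eigenvalues) = 0

0


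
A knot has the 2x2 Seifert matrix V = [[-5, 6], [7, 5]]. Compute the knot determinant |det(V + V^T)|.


Step 1: Form V + V^T where V = [[-5, 6], [7, 5]]
  V^T = [[-5, 7], [6, 5]]
  V + V^T = [[-10, 13], [13, 10]]
Step 2: det(V + V^T) = (-10)*10 - 13*13
  = -100 - 169 = -269
Step 3: Knot determinant = |det(V + V^T)| = |-269| = 269

269


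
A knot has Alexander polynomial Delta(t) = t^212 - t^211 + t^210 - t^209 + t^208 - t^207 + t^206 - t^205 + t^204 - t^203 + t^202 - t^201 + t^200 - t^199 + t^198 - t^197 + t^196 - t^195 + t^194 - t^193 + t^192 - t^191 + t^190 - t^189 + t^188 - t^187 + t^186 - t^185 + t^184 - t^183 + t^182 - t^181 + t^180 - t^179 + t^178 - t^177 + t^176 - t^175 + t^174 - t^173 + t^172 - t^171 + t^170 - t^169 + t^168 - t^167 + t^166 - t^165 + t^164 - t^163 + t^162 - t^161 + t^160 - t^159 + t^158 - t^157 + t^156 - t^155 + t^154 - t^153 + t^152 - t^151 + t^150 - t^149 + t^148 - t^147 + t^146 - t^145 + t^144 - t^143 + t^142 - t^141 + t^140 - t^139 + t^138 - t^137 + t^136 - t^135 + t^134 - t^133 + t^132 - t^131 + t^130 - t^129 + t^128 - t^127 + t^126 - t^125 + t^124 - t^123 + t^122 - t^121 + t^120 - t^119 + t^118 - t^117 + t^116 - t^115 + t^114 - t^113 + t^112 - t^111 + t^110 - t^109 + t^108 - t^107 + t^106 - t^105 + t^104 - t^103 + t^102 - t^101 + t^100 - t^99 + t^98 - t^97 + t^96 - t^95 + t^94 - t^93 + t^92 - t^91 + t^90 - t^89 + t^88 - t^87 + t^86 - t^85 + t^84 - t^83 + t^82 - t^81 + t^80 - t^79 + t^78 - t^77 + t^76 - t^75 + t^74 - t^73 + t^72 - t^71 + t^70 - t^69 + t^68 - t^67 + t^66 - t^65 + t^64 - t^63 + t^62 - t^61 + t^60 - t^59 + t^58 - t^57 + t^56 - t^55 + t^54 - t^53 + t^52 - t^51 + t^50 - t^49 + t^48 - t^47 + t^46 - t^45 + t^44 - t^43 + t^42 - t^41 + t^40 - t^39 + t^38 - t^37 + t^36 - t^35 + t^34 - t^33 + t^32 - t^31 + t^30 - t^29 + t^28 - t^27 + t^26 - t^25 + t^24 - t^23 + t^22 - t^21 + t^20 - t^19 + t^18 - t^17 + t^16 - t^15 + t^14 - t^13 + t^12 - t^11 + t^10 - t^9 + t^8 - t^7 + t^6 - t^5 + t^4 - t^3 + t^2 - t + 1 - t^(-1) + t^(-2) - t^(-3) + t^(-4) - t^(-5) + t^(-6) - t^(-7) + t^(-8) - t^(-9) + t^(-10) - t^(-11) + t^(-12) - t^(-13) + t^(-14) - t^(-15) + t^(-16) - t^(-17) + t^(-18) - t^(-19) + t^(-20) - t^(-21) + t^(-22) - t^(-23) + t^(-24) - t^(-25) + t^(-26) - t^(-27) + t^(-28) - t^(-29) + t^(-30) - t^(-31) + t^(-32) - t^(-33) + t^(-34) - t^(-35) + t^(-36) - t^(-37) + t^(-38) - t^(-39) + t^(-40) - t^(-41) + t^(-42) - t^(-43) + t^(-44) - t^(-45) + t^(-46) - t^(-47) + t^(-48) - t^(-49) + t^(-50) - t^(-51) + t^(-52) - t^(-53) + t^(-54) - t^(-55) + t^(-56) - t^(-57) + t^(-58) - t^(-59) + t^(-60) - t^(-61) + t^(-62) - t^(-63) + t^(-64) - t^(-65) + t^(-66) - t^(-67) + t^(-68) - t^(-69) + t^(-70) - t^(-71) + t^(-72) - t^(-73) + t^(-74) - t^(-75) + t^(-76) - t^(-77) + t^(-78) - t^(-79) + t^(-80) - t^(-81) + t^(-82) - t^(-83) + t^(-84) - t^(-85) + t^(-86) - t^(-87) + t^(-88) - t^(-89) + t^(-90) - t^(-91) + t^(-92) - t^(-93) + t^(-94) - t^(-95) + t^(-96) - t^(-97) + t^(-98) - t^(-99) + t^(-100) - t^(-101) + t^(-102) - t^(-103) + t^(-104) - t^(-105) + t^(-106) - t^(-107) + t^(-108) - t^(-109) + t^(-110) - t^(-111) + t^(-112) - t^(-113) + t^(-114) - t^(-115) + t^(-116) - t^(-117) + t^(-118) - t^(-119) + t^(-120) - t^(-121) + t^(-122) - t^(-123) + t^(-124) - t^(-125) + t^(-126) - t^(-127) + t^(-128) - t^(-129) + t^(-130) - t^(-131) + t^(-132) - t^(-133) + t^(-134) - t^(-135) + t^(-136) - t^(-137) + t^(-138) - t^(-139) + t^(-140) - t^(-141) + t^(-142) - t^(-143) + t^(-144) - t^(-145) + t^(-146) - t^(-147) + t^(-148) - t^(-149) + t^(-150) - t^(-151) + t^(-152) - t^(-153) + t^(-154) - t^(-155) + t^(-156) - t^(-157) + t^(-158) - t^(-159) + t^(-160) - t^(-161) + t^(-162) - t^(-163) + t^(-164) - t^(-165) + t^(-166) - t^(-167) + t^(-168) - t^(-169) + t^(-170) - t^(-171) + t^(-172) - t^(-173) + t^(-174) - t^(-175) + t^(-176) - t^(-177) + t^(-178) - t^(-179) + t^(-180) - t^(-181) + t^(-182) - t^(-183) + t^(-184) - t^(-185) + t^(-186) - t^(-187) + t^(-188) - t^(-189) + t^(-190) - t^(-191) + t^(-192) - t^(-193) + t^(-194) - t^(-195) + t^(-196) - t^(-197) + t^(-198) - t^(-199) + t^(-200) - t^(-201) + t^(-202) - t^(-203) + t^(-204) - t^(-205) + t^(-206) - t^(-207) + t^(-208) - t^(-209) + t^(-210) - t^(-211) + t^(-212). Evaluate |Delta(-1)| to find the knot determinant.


Step 1: The polynomial has 425 terms with alternating signs, exponents from 212 down to -212.
Step 2: Substitute t = -1. The i-th term has coefficient (-1)^i and exponent (m-i),
  so its value is (-1)^i * (-1)^(m-i) = (-1)^m = 1 for every i.
Step 3: All 425 terms equal 1, so Delta(-1) = 425 * (1) = 425
Step 4: |Delta(-1)| = 425

425


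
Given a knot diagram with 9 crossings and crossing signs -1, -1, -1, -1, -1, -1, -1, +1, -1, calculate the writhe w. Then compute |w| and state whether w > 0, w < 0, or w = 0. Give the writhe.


Step 1: Count positive crossings (+1).
Positive crossings: 1
Step 2: Count negative crossings (-1).
Negative crossings: 8
Step 3: Writhe = (positive) - (negative)
w = 1 - 8 = -7
Step 4: |w| = 7, and w is negative

-7


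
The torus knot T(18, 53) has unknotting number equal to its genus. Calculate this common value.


For a torus knot T(p,q), both the unknotting number and genus equal (p-1)(q-1)/2.
= (18-1)(53-1)/2
= 17*52/2
= 884/2 = 442

442


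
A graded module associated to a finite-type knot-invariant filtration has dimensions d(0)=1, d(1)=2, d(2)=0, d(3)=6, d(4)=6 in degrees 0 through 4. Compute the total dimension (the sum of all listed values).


Total dimension = d(0) + d(1) + ... + d(4)
= 1 + 2 + 0 + 6 + 6
= 15

15


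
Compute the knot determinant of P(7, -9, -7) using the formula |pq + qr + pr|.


Step 1: Compute pq + qr + pr.
pq = 7*(-9) = -63
qr = (-9)*(-7) = 63
pr = 7*(-7) = -49
pq + qr + pr = -63 + 63 + (-49) = -49
Step 2: Take absolute value.
det(P(7,-9,-7)) = |-49| = 49

49


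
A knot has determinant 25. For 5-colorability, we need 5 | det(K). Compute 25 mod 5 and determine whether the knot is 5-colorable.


Step 1: A knot is p-colorable if and only if p divides its determinant.
Step 2: Compute 25 mod 5.
25 = 5 * 5 + 0
Step 3: 25 mod 5 = 0
Step 4: The knot is 5-colorable: yes

0


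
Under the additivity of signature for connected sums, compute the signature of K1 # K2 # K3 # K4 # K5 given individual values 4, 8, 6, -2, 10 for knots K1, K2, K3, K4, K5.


The signature is additive under connected sum.
signature(K1 # K2 # K3 # K4 # K5) = (4) + (8) + (6) + (-2) + (10)
= 26

26


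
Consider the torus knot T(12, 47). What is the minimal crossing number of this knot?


For a torus knot T(p, q) with gcd(p,q)=1,
the crossing number is min(p*(q-1), q*(p-1)).
p*(q-1) = 12*46 = 552
q*(p-1) = 47*11 = 517
min(552, 517) = 517

517


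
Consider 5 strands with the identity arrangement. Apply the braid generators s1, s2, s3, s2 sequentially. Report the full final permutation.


Starting with identity [1, 2, 3, 4, 5].
Apply generators in sequence:
  After s1: [2, 1, 3, 4, 5]
  After s2: [2, 3, 1, 4, 5]
  After s3: [2, 3, 4, 1, 5]
  After s2: [2, 4, 3, 1, 5]
Final permutation: [2, 4, 3, 1, 5]

[2, 4, 3, 1, 5]


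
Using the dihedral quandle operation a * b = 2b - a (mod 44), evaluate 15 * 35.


15 * 35 = 2*35 - 15 mod 44
= 70 - 15 mod 44
= 55 mod 44 = 11

11


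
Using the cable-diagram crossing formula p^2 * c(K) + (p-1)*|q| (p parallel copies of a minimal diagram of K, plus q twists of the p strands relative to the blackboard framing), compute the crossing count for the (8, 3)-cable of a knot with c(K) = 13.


Step 1: Each of the c(K) crossings of the companion diagram becomes p*p = p^2 crossings among the p parallel strands, and each of the |q| twists s_1 s_2 ... s_(p-1) adds (p-1) crossings.
  Crossings = p^2 * c(K) + (p-1)*|q|
Step 2: = 8^2 * 13 + (8-1)*3
Step 3: = 64*13 + 7*3
Step 4: = 832 + 21 = 853

853


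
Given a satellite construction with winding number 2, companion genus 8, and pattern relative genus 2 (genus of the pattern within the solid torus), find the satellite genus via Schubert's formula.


Schubert: g(satellite) = g_rel(pattern) + |winding| * g(companion),
where g_rel(pattern) is the genus of the pattern relative to the solid torus.
= 2 + 2 * 8
= 2 + 16 = 18

18


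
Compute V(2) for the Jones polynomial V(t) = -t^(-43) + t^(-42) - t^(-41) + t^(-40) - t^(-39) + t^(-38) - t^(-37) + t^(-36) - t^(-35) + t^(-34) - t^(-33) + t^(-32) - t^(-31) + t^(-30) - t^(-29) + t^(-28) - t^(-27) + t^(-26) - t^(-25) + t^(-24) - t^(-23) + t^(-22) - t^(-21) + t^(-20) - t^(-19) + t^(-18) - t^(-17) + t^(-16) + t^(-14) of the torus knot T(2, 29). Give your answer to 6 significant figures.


Substituting t = 2 into V(t) = -t^(-43) + t^(-42) - t^(-41) + t^(-40) - t^(-39) + t^(-38) - t^(-37) + t^(-36) - t^(-35) + t^(-34) - t^(-33) + t^(-32) - t^(-31) + t^(-30) - t^(-29) + t^(-28) - t^(-27) + t^(-26) - t^(-25) + t^(-24) - t^(-23) + t^(-22) - t^(-21) + t^(-20) - t^(-19) + t^(-18) - t^(-17) + t^(-16) + t^(-14):
  (-)t^(-43) = -1.13687e-13
  (+)t^(-42) = 2.27374e-13
  (-)t^(-41) = -4.54747e-13
  (+)t^(-40) = 9.09495e-13
  (-)t^(-39) = -1.81899e-12
  (+)t^(-38) = 3.63798e-12
  (-)t^(-37) = -7.27596e-12
  (+)t^(-36) = 1.45519e-11
  (-)t^(-35) = -2.91038e-11
  (+)t^(-34) = 5.82077e-11
  (-)t^(-33) = -1.16415e-10
  (+)t^(-32) = 2.32831e-10
  (-)t^(-31) = -4.65661e-10
  (+)t^(-30) = 9.31323e-10
  (-)t^(-29) = -1.86265e-09
  (+)t^(-28) = 3.72529e-09
  (-)t^(-27) = -7.45058e-09
  (+)t^(-26) = 1.49012e-08
  (-)t^(-25) = -2.98023e-08
  (+)t^(-24) = 5.96046e-08
  (-)t^(-23) = -1.19209e-07
  (+)t^(-22) = 2.38419e-07
  (-)t^(-21) = -4.76837e-07
  (+)t^(-20) = 9.53674e-07
  (-)t^(-19) = -1.90735e-06
  (+)t^(-18) = 3.8147e-06
  (-)t^(-17) = -7.62939e-06
  (+)t^(-16) = 1.52588e-05
  (+)t^(-14) = 6.10352e-05
Sum = (-1.13687e-13) + (2.27374e-13) + (-4.54747e-13) + (9.09495e-13) + (-1.81899e-12) + (3.63798e-12) + (-7.27596e-12) + (1.45519e-11) + (-2.91038e-11) + (5.82077e-11) + (-1.16415e-10) + (2.32831e-10) + (-4.65661e-10) + (9.31323e-10) + (-1.86265e-09) + (3.72529e-09) + (-7.45058e-09) + (1.49012e-08) + (-2.98023e-08) + (5.96046e-08) + (-1.19209e-07) + (2.38419e-07) + (-4.76837e-07) + (9.53674e-07) + (-1.90735e-06) + (3.8147e-06) + (-7.62939e-06) + (1.52588e-05) + (6.10352e-05)
= 7.120768225e-05
Rounded to 6 significant figures: 7.12077e-05

7.12077e-05


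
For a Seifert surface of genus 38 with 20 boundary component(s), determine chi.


chi = 2 - 2g - b
= 2 - 2*38 - 20
= 2 - 76 - 20 = -94

-94


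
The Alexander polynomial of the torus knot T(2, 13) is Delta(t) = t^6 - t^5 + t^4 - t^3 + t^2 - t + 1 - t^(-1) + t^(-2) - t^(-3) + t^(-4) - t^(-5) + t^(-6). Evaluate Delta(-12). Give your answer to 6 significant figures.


Substituting t = -12 into Delta(t) = t^6 - t^5 + t^4 - t^3 + t^2 - t + 1 - t^(-1) + t^(-2) - t^(-3) + t^(-4) - t^(-5) + t^(-6):
Term values: (2985984) + (248832) + (20736) + (1728) + (144) + (12) + (1) + (0.0833333) + (0.00694444) + (0.000578704) + (4.82253e-05) + (4.01878e-06) + (3.34898e-07)
Sum = 3257437.091
Rounded to 6 significant figures: 3.25744e+06

3.25744e+06


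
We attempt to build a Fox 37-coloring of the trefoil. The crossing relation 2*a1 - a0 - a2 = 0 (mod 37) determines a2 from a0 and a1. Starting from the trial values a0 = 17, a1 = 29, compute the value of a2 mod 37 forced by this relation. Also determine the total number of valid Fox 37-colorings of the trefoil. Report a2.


Step 1: Apply the given crossing relation 2*a1 - a0 - a2 = 0 (mod 37).
  a2 = 2*a1 - a0 mod 37
  a2 = 2*29 - 17 mod 37
  a2 = 58 - 17 mod 37
  a2 = 41 mod 37 = 4
Step 2: The trefoil has determinant 3.
  Number of Fox p-colorings (p prime) is p^2 if p = 3, else p.
  Since 37 does not divide 3, only trivial (constant) colorings exist.
  (So the trial a0 = 17, a1 = 29 with a0 != a1 does NOT extend to a valid coloring of the whole trefoil: the other two crossing relations require 3*(a1 - a0) = 0 (mod 37), which fails.)
  Total colorings = 37
Step 3: a2 = 4, total Fox 37-colorings = 37

4


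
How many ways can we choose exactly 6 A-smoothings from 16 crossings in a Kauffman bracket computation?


We choose which 6 of 16 crossings get A-smoothings.
C(16, 6) = 16! / (6! * 10!)
= 8008

8008


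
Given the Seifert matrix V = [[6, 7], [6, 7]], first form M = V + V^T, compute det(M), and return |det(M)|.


Step 1: Form V + V^T where V = [[6, 7], [6, 7]]
  V^T = [[6, 6], [7, 7]]
  V + V^T = [[12, 13], [13, 14]]
Step 2: det(V + V^T) = 12*14 - 13*13
  = 168 - 169 = -1
Step 3: Knot determinant = |det(V + V^T)| = |-1| = 1

1


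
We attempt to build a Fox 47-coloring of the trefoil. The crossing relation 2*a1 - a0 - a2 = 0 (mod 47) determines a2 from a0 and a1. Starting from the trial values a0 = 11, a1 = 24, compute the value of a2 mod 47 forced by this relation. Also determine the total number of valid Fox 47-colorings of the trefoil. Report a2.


Step 1: Apply the given crossing relation 2*a1 - a0 - a2 = 0 (mod 47).
  a2 = 2*a1 - a0 mod 47
  a2 = 2*24 - 11 mod 47
  a2 = 48 - 11 mod 47
  a2 = 37 mod 47 = 37
Step 2: The trefoil has determinant 3.
  Number of Fox p-colorings (p prime) is p^2 if p = 3, else p.
  Since 47 does not divide 3, only trivial (constant) colorings exist.
  (So the trial a0 = 11, a1 = 24 with a0 != a1 does NOT extend to a valid coloring of the whole trefoil: the other two crossing relations require 3*(a1 - a0) = 0 (mod 47), which fails.)
  Total colorings = 47
Step 3: a2 = 37, total Fox 47-colorings = 47

37


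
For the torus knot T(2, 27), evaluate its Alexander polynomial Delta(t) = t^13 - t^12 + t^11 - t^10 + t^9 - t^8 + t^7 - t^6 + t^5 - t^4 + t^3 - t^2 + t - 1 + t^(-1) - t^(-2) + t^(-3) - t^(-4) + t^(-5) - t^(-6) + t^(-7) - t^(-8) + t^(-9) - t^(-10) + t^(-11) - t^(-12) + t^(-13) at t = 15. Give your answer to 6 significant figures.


Substituting t = 15 into Delta(t) = t^13 - t^12 + t^11 - t^10 + t^9 - t^8 + t^7 - t^6 + t^5 - t^4 + t^3 - t^2 + t - 1 + t^(-1) - t^(-2) + t^(-3) - t^(-4) + t^(-5) - t^(-6) + t^(-7) - t^(-8) + t^(-9) - t^(-10) + t^(-11) - t^(-12) + t^(-13):
Term values: (1946195068359375) + (-129746337890625) + (8649755859375) + (-576650390625) + (38443359375) + (-2562890625) + (170859375) + (-11390625) + (759375) + (-50625) + (3375) + (-225) + (15) + (-1) + (0.0666667) + (-0.00444444) + (0.000296296) + (-1.97531e-05) + (1.31687e-06) + (-8.77915e-08) + (5.85277e-09) + (-3.90184e-10) + (2.60123e-11) + (-1.73415e-12) + (1.1561e-13) + (-7.70735e-15) + (5.13823e-16)
Sum = 1.824557877e+15
Rounded to 6 significant figures: 1.82456e+15

1.82456e+15


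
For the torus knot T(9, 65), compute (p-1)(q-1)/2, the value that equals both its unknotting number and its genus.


For a torus knot T(p,q), both the unknotting number and genus equal (p-1)(q-1)/2.
= (9-1)(65-1)/2
= 8*64/2
= 512/2 = 256

256


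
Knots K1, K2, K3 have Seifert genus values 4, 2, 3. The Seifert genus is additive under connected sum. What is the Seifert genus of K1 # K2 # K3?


The Seifert genus is additive under connected sum.
Seifert genus(K1 # K2 # K3) = (4) + (2) + (3)
= 9

9


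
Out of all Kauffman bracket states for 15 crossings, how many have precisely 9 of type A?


We choose which 9 of 15 crossings get A-smoothings.
C(15, 9) = 15! / (9! * 6!)
= 5005

5005


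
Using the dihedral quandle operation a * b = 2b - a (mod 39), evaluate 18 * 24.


18 * 24 = 2*24 - 18 mod 39
= 48 - 18 mod 39
= 30 mod 39 = 30

30


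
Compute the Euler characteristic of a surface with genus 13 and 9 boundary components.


chi = 2 - 2g - b
= 2 - 2*13 - 9
= 2 - 26 - 9 = -33

-33


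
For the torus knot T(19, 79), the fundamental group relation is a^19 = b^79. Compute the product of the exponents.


The relation is a^19 = b^79.
Product of exponents = 19 * 79
= 1501

1501


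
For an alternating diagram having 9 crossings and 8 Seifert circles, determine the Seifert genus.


For alternating knots, g = (c - s + 1)/2.
= (9 - 8 + 1)/2
= 2/2 = 1

1


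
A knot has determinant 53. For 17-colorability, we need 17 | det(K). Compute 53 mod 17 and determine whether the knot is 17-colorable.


Step 1: A knot is p-colorable if and only if p divides its determinant.
Step 2: Compute 53 mod 17.
53 = 3 * 17 + 2
Step 3: 53 mod 17 = 2
Step 4: The knot is 17-colorable: no

2


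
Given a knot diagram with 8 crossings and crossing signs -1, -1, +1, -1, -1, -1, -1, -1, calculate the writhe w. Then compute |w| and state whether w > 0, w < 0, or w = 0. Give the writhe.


Step 1: Count positive crossings (+1).
Positive crossings: 1
Step 2: Count negative crossings (-1).
Negative crossings: 7
Step 3: Writhe = (positive) - (negative)
w = 1 - 7 = -6
Step 4: |w| = 6, and w is negative

-6


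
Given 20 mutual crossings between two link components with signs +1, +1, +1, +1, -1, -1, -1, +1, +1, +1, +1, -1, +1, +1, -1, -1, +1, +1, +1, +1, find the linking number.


Step 1: Count positive crossings: 14
Step 2: Count negative crossings: 6
Step 3: Sum of signs = 14 - 6 = 8
Step 4: Linking number = sum/2 = 8/2 = 4

4


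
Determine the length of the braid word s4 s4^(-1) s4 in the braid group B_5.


The word length counts the number of generators (including inverses).
Listing each generator: s4, s4^(-1), s4
There are 3 generators in this braid word.

3


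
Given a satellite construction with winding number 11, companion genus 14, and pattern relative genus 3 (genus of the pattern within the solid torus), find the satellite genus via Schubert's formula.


Schubert: g(satellite) = g_rel(pattern) + |winding| * g(companion),
where g_rel(pattern) is the genus of the pattern relative to the solid torus.
= 3 + 11 * 14
= 3 + 154 = 157

157


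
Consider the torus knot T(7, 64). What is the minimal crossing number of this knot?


For a torus knot T(p, q) with gcd(p,q)=1,
the crossing number is min(p*(q-1), q*(p-1)).
p*(q-1) = 7*63 = 441
q*(p-1) = 64*6 = 384
min(441, 384) = 384

384


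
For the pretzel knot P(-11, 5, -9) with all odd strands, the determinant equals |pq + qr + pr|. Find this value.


Step 1: Compute pq + qr + pr.
pq = (-11)*5 = -55
qr = 5*(-9) = -45
pr = (-11)*(-9) = 99
pq + qr + pr = -55 + (-45) + 99 = -1
Step 2: Take absolute value.
det(P(-11,5,-9)) = |-1| = 1

1


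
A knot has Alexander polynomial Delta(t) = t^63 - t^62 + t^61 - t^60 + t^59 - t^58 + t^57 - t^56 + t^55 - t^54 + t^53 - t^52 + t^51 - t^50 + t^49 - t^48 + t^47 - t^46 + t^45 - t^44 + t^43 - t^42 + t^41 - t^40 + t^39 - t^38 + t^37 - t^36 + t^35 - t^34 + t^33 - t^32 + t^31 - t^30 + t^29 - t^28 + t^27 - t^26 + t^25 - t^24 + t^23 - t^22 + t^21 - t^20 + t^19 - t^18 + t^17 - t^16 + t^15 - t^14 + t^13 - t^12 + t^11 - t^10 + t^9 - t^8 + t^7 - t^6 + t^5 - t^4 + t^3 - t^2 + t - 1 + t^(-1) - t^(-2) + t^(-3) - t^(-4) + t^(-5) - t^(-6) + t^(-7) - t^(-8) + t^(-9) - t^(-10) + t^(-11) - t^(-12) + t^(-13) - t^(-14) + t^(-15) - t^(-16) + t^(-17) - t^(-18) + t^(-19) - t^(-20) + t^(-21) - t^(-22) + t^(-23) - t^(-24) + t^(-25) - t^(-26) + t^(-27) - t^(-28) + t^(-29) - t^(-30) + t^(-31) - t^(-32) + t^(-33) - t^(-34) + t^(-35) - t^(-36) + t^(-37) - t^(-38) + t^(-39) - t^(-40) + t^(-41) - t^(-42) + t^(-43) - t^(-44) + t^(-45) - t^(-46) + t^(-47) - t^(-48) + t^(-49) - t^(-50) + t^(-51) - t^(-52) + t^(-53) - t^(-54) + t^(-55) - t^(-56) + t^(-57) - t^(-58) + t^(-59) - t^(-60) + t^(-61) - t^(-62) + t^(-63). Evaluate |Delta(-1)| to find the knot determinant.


Step 1: The polynomial has 127 terms with alternating signs, exponents from 63 down to -63.
Step 2: Substitute t = -1. The i-th term has coefficient (-1)^i and exponent (m-i),
  so its value is (-1)^i * (-1)^(m-i) = (-1)^m = -1 for every i.
Step 3: All 127 terms equal -1, so Delta(-1) = 127 * (-1) = -127
Step 4: |Delta(-1)| = 127

127


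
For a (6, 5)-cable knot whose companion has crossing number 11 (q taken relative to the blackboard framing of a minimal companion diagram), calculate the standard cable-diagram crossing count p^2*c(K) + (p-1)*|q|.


Step 1: Each of the c(K) crossings of the companion diagram becomes p*p = p^2 crossings among the p parallel strands, and each of the |q| twists s_1 s_2 ... s_(p-1) adds (p-1) crossings.
  Crossings = p^2 * c(K) + (p-1)*|q|
Step 2: = 6^2 * 11 + (6-1)*5
Step 3: = 36*11 + 5*5
Step 4: = 396 + 25 = 421

421


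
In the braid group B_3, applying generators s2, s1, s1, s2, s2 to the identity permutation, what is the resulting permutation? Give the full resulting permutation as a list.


Starting with identity [1, 2, 3].
Apply generators in sequence:
  After s2: [1, 3, 2]
  After s1: [3, 1, 2]
  After s1: [1, 3, 2]
  After s2: [1, 2, 3]
  After s2: [1, 3, 2]
Final permutation: [1, 3, 2]

[1, 3, 2]


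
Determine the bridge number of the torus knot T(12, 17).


The bridge number of T(p,q) is min(p,q).
min(12, 17) = 12

12


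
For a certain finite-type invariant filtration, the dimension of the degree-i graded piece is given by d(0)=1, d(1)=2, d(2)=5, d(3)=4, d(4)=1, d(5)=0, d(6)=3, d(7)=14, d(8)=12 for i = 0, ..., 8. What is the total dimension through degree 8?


Total dimension = d(0) + d(1) + ... + d(8)
= 1 + 2 + 5 + 4 + 1 + 0 + 3 + 14 + 12
= 42

42


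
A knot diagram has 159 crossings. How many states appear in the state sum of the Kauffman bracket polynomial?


Each crossing contributes 2 choices (A-smoothing or B-smoothing).
Total states = 2^159 = 730750818665451459101842416358141509827966271488

730750818665451459101842416358141509827966271488


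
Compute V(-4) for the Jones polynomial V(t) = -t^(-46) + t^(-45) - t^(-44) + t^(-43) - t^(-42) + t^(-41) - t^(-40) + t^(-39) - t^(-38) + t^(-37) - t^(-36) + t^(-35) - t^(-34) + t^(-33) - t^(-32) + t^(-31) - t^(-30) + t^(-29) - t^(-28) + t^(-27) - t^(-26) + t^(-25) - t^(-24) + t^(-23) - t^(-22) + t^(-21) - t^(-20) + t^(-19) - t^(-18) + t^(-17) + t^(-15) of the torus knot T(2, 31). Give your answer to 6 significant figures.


Substituting t = -4 into V(t) = -t^(-46) + t^(-45) - t^(-44) + t^(-43) - t^(-42) + t^(-41) - t^(-40) + t^(-39) - t^(-38) + t^(-37) - t^(-36) + t^(-35) - t^(-34) + t^(-33) - t^(-32) + t^(-31) - t^(-30) + t^(-29) - t^(-28) + t^(-27) - t^(-26) + t^(-25) - t^(-24) + t^(-23) - t^(-22) + t^(-21) - t^(-20) + t^(-19) - t^(-18) + t^(-17) + t^(-15):
  (-)t^(-46) = -2.01948e-28
  (+)t^(-45) = -8.07794e-28
  (-)t^(-44) = -3.23117e-27
  (+)t^(-43) = -1.29247e-26
  (-)t^(-42) = -5.16988e-26
  (+)t^(-41) = -2.06795e-25
  (-)t^(-40) = -8.27181e-25
  (+)t^(-39) = -3.30872e-24
  (-)t^(-38) = -1.32349e-23
  (+)t^(-37) = -5.29396e-23
  (-)t^(-36) = -2.11758e-22
  (+)t^(-35) = -8.47033e-22
  (-)t^(-34) = -3.38813e-21
  (+)t^(-33) = -1.35525e-20
  (-)t^(-32) = -5.42101e-20
  (+)t^(-31) = -2.1684e-19
  (-)t^(-30) = -8.67362e-19
  (+)t^(-29) = -3.46945e-18
  (-)t^(-28) = -1.38778e-17
  (+)t^(-27) = -5.55112e-17
  (-)t^(-26) = -2.22045e-16
  (+)t^(-25) = -8.88178e-16
  (-)t^(-24) = -3.55271e-15
  (+)t^(-23) = -1.42109e-14
  (-)t^(-22) = -5.68434e-14
  (+)t^(-21) = -2.27374e-13
  (-)t^(-20) = -9.09495e-13
  (+)t^(-19) = -3.63798e-12
  (-)t^(-18) = -1.45519e-11
  (+)t^(-17) = -5.82077e-11
  (+)t^(-15) = -9.31323e-10
Sum = (-2.01948e-28) + (-8.07794e-28) + (-3.23117e-27) + (-1.29247e-26) + (-5.16988e-26) + (-2.06795e-25) + (-8.27181e-25) + (-3.30872e-24) + (-1.32349e-23) + (-5.29396e-23) + (-2.11758e-22) + (-8.47033e-22) + (-3.38813e-21) + (-1.35525e-20) + (-5.42101e-20) + (-2.1684e-19) + (-8.67362e-19) + (-3.46945e-18) + (-1.38778e-17) + (-5.55112e-17) + (-2.22045e-16) + (-8.88178e-16) + (-3.55271e-15) + (-1.42109e-14) + (-5.68434e-14) + (-2.27374e-13) + (-9.09495e-13) + (-3.63798e-12) + (-1.45519e-11) + (-5.82077e-11) + (-9.31323e-10)
= -1.008932789e-09
Rounded to 6 significant figures: -1.00893e-09

-1.00893e-09


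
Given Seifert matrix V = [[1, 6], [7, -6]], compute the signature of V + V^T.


Step 1: V + V^T = [[2, 13], [13, -12]]
Step 2: trace = -10, det = -193
Step 3: Discriminant = (-10)^2 - 4*(-193) = 872
Step 4: Eigenvalues: 9.76482, -19.7648
Step 5: Signature = (# positive eigenvalues) - (# negative eigenvalues) = 0

0


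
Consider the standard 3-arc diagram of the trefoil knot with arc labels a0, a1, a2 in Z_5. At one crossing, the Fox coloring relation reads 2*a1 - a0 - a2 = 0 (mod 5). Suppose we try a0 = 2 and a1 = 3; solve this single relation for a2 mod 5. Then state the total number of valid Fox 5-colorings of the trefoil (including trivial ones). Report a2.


Step 1: Apply the given crossing relation 2*a1 - a0 - a2 = 0 (mod 5).
  a2 = 2*a1 - a0 mod 5
  a2 = 2*3 - 2 mod 5
  a2 = 6 - 2 mod 5
  a2 = 4 mod 5 = 4
Step 2: The trefoil has determinant 3.
  Number of Fox p-colorings (p prime) is p^2 if p = 3, else p.
  Since 5 does not divide 3, only trivial (constant) colorings exist.
  (So the trial a0 = 2, a1 = 3 with a0 != a1 does NOT extend to a valid coloring of the whole trefoil: the other two crossing relations require 3*(a1 - a0) = 0 (mod 5), which fails.)
  Total colorings = 5
Step 3: a2 = 4, total Fox 5-colorings = 5

4


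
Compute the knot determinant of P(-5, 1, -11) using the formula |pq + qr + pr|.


Step 1: Compute pq + qr + pr.
pq = (-5)*1 = -5
qr = 1*(-11) = -11
pr = (-5)*(-11) = 55
pq + qr + pr = -5 + (-11) + 55 = 39
Step 2: Take absolute value.
det(P(-5,1,-11)) = |39| = 39

39


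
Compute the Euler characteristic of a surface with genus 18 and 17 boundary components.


chi = 2 - 2g - b
= 2 - 2*18 - 17
= 2 - 36 - 17 = -51

-51


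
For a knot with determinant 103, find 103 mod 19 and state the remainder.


Step 1: A knot is p-colorable if and only if p divides its determinant.
Step 2: Compute 103 mod 19.
103 = 5 * 19 + 8
Step 3: 103 mod 19 = 8
Step 4: The knot is 19-colorable: no

8


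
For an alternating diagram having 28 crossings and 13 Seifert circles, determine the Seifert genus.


For alternating knots, g = (c - s + 1)/2.
= (28 - 13 + 1)/2
= 16/2 = 8

8


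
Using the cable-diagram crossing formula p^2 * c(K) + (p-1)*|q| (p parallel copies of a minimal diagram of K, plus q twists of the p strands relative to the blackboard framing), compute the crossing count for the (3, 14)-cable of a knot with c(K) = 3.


Step 1: Each of the c(K) crossings of the companion diagram becomes p*p = p^2 crossings among the p parallel strands, and each of the |q| twists s_1 s_2 ... s_(p-1) adds (p-1) crossings.
  Crossings = p^2 * c(K) + (p-1)*|q|
Step 2: = 3^2 * 3 + (3-1)*14
Step 3: = 9*3 + 2*14
Step 4: = 27 + 28 = 55

55


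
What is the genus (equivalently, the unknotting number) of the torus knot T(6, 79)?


For a torus knot T(p,q), both the unknotting number and genus equal (p-1)(q-1)/2.
= (6-1)(79-1)/2
= 5*78/2
= 390/2 = 195

195


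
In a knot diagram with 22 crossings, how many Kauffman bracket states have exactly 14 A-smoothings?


We choose which 14 of 22 crossings get A-smoothings.
C(22, 14) = 22! / (14! * 8!)
= 319770

319770


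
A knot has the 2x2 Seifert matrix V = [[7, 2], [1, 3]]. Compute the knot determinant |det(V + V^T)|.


Step 1: Form V + V^T where V = [[7, 2], [1, 3]]
  V^T = [[7, 1], [2, 3]]
  V + V^T = [[14, 3], [3, 6]]
Step 2: det(V + V^T) = 14*6 - 3*3
  = 84 - 9 = 75
Step 3: Knot determinant = |det(V + V^T)| = |75| = 75

75


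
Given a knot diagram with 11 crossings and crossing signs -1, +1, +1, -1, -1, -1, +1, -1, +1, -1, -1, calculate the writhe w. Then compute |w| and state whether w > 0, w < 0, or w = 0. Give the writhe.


Step 1: Count positive crossings (+1).
Positive crossings: 4
Step 2: Count negative crossings (-1).
Negative crossings: 7
Step 3: Writhe = (positive) - (negative)
w = 4 - 7 = -3
Step 4: |w| = 3, and w is negative

-3


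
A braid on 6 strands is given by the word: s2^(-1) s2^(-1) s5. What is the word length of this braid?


The word length counts the number of generators (including inverses).
Listing each generator: s2^(-1), s2^(-1), s5
There are 3 generators in this braid word.

3


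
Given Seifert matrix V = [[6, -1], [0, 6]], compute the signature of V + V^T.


Step 1: V + V^T = [[12, -1], [-1, 12]]
Step 2: trace = 24, det = 143
Step 3: Discriminant = 24^2 - 4*143 = 4
Step 4: Eigenvalues: 13, 11
Step 5: Signature = (# positive eigenvalues) - (# negative eigenvalues) = 2

2


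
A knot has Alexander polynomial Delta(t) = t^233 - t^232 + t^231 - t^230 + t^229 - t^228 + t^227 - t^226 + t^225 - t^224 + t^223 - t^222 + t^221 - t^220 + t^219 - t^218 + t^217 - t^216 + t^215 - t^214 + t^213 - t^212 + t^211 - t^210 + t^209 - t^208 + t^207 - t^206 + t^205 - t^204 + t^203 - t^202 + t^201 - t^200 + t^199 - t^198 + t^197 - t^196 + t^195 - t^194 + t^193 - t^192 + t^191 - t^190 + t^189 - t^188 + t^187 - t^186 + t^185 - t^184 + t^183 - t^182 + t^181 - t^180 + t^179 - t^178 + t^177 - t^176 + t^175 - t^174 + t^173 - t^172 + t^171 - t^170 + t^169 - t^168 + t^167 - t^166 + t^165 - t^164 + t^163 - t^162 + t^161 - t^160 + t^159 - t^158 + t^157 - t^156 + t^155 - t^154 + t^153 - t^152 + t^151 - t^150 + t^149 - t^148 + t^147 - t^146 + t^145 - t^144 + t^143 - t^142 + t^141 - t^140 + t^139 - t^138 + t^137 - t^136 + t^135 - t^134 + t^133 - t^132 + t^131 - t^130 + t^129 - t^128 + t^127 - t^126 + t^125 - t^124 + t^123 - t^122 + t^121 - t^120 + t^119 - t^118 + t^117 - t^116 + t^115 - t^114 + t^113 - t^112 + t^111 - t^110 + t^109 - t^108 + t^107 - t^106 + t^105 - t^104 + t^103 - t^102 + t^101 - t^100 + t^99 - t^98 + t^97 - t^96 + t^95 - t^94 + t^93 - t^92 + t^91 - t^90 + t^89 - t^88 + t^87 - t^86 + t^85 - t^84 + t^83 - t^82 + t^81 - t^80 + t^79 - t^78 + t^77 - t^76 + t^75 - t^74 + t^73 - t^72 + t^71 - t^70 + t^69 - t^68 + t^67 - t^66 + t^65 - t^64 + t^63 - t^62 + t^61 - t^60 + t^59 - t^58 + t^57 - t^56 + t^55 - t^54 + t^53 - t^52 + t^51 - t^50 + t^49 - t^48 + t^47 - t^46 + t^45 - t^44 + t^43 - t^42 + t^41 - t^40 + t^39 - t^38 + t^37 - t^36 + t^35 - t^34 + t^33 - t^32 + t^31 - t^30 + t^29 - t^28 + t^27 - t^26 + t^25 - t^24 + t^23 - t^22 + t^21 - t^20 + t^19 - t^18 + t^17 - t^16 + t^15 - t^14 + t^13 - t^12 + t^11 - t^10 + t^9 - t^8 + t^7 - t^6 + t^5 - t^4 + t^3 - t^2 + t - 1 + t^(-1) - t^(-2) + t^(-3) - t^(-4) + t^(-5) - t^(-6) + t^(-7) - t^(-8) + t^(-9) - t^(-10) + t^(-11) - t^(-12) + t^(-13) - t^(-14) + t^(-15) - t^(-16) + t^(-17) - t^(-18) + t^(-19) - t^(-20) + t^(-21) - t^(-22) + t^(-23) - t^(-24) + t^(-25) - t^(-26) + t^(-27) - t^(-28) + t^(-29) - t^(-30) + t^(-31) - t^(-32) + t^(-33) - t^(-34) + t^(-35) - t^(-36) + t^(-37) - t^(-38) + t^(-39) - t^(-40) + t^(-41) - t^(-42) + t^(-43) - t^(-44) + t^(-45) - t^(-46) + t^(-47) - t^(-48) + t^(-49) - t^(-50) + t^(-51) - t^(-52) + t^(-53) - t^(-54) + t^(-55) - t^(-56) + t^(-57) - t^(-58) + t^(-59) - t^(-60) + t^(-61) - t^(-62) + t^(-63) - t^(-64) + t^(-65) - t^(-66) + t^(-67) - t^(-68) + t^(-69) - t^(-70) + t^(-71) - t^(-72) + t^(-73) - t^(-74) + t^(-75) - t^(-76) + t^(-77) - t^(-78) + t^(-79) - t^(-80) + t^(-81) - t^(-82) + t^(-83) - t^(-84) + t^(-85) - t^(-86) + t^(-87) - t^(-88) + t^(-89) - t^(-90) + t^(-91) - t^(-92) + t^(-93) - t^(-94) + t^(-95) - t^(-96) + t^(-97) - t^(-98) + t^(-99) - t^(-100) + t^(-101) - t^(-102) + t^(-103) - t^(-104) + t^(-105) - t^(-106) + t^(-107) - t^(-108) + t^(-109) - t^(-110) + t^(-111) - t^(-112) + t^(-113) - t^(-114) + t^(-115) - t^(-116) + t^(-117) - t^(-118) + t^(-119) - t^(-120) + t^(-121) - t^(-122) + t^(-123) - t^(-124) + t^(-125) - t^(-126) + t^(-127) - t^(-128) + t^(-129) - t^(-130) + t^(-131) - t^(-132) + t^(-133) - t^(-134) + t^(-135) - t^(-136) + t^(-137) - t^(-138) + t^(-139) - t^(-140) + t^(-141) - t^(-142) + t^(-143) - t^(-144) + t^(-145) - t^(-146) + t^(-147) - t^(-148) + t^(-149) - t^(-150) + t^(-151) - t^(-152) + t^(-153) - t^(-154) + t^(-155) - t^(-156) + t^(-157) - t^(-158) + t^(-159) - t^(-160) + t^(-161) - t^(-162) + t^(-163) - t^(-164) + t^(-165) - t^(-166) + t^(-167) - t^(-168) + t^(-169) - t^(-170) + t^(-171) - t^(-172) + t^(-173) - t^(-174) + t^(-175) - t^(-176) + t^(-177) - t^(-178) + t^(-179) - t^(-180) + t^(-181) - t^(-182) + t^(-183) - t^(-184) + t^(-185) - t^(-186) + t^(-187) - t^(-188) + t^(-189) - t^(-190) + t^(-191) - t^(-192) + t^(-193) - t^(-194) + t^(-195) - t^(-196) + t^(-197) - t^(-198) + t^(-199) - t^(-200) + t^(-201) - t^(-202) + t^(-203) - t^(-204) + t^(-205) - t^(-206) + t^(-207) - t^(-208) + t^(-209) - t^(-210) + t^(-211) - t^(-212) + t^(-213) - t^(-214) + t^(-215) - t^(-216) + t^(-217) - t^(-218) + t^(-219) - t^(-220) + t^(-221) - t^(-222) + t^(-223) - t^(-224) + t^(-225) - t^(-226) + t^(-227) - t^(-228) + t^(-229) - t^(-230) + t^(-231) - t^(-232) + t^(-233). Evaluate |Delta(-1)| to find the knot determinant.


Step 1: The polynomial has 467 terms with alternating signs, exponents from 233 down to -233.
Step 2: Substitute t = -1. The i-th term has coefficient (-1)^i and exponent (m-i),
  so its value is (-1)^i * (-1)^(m-i) = (-1)^m = -1 for every i.
Step 3: All 467 terms equal -1, so Delta(-1) = 467 * (-1) = -467
Step 4: |Delta(-1)| = 467

467


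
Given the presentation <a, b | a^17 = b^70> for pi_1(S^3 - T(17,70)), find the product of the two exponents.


The relation is a^17 = b^70.
Product of exponents = 17 * 70
= 1190

1190


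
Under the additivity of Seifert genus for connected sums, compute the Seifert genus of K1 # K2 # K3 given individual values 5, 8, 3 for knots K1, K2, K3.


The Seifert genus is additive under connected sum.
Seifert genus(K1 # K2 # K3) = (5) + (8) + (3)
= 16

16


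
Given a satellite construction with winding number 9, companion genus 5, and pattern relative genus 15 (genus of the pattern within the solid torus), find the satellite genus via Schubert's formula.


Schubert: g(satellite) = g_rel(pattern) + |winding| * g(companion),
where g_rel(pattern) is the genus of the pattern relative to the solid torus.
= 15 + 9 * 5
= 15 + 45 = 60

60


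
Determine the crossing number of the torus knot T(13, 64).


For a torus knot T(p, q) with gcd(p,q)=1,
the crossing number is min(p*(q-1), q*(p-1)).
p*(q-1) = 13*63 = 819
q*(p-1) = 64*12 = 768
min(819, 768) = 768

768


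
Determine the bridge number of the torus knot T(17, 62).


The bridge number of T(p,q) is min(p,q).
min(17, 62) = 17

17


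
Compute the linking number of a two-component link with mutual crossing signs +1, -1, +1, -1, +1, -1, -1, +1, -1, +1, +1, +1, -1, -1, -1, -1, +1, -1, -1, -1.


Step 1: Count positive crossings: 8
Step 2: Count negative crossings: 12
Step 3: Sum of signs = 8 - 12 = -4
Step 4: Linking number = sum/2 = -4/2 = -2

-2


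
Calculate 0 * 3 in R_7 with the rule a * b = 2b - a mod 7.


0 * 3 = 2*3 - 0 mod 7
= 6 - 0 mod 7
= 6 mod 7 = 6

6


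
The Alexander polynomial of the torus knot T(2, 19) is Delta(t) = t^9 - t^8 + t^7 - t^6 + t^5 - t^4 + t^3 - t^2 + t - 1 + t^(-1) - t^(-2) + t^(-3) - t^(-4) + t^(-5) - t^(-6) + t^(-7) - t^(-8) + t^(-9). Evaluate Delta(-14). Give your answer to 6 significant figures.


Substituting t = -14 into Delta(t) = t^9 - t^8 + t^7 - t^6 + t^5 - t^4 + t^3 - t^2 + t - 1 + t^(-1) - t^(-2) + t^(-3) - t^(-4) + t^(-5) - t^(-6) + t^(-7) - t^(-8) + t^(-9):
Term values: (-20661046784) + (-1475789056) + (-105413504) + (-7529536) + (-537824) + (-38416) + (-2744) + (-196) + (-14) + (-1) + (-0.0714286) + (-0.00510204) + (-0.000364431) + (-2.60308e-05) + (-1.85934e-06) + (-1.3281e-07) + (-9.48645e-09) + (-6.77604e-10) + (-4.84003e-11)
Sum = -2.225035808e+10
Rounded to 6 significant figures: -2.22504e+10

-2.22504e+10


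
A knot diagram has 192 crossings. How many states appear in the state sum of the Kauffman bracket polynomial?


Each crossing contributes 2 choices (A-smoothing or B-smoothing).
Total states = 2^192 = 6277101735386680763835789423207666416102355444464034512896

6277101735386680763835789423207666416102355444464034512896


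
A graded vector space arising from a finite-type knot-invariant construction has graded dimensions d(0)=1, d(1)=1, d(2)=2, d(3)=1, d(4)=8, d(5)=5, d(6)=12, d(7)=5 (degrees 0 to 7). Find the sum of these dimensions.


Total dimension = d(0) + d(1) + ... + d(7)
= 1 + 1 + 2 + 1 + 8 + 5 + 12 + 5
= 35

35


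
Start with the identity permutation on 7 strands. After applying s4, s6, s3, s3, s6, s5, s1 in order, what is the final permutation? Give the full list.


Starting with identity [1, 2, 3, 4, 5, 6, 7].
Apply generators in sequence:
  After s4: [1, 2, 3, 5, 4, 6, 7]
  After s6: [1, 2, 3, 5, 4, 7, 6]
  After s3: [1, 2, 5, 3, 4, 7, 6]
  After s3: [1, 2, 3, 5, 4, 7, 6]
  After s6: [1, 2, 3, 5, 4, 6, 7]
  After s5: [1, 2, 3, 5, 6, 4, 7]
  After s1: [2, 1, 3, 5, 6, 4, 7]
Final permutation: [2, 1, 3, 5, 6, 4, 7]

[2, 1, 3, 5, 6, 4, 7]


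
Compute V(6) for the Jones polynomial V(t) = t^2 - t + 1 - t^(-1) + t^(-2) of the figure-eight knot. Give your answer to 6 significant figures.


Substituting t = 6 into V(t) = t^2 - t + 1 - t^(-1) + t^(-2):
  (+)t^(2) = 36
  (-)t^(1) = -6
  (+)t^(0) = 1
  (-)t^(-1) = -0.166667
  (+)t^(-2) = 0.0277778
Sum = (36) + (-6) + (1) + (-0.166667) + (0.0277778)
= 30.86111111
Rounded to 6 significant figures: 30.8611

30.8611


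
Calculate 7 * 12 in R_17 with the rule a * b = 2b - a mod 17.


7 * 12 = 2*12 - 7 mod 17
= 24 - 7 mod 17
= 17 mod 17 = 0

0


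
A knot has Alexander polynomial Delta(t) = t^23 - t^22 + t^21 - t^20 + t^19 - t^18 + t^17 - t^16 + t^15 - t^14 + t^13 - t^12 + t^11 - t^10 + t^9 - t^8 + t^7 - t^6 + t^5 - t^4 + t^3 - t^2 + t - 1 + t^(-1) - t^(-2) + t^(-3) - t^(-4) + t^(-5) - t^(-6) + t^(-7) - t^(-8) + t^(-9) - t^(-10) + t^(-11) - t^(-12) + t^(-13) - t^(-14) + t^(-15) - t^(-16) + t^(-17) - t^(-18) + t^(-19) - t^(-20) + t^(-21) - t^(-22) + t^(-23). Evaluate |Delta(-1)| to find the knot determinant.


Step 1: The polynomial has 47 terms with alternating signs, exponents from 23 down to -23.
Step 2: Substitute t = -1. The i-th term has coefficient (-1)^i and exponent (m-i),
  so its value is (-1)^i * (-1)^(m-i) = (-1)^m = -1 for every i.
Step 3: All 47 terms equal -1, so Delta(-1) = 47 * (-1) = -47
Step 4: |Delta(-1)| = 47

47


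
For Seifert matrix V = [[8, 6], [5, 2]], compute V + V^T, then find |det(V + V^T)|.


Step 1: Form V + V^T where V = [[8, 6], [5, 2]]
  V^T = [[8, 5], [6, 2]]
  V + V^T = [[16, 11], [11, 4]]
Step 2: det(V + V^T) = 16*4 - 11*11
  = 64 - 121 = -57
Step 3: Knot determinant = |det(V + V^T)| = |-57| = 57

57


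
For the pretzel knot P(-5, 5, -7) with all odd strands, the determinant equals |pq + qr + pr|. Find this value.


Step 1: Compute pq + qr + pr.
pq = (-5)*5 = -25
qr = 5*(-7) = -35
pr = (-5)*(-7) = 35
pq + qr + pr = -25 + (-35) + 35 = -25
Step 2: Take absolute value.
det(P(-5,5,-7)) = |-25| = 25

25
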